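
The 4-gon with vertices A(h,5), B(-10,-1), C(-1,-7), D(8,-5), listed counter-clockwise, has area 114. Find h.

Write out the shoelace sum; only the two edges meeting at A involve h:
2·Area = [(8·5 − h·(-5)) + (h·(-1) − (-10)·5)] + 130
       = 4·h + 220 = 228
⇒ h = 2.

2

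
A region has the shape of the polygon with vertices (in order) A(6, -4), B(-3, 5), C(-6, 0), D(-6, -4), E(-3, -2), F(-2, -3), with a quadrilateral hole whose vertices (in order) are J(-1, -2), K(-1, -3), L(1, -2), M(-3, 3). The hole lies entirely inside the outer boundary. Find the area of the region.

45.5

Outer boundary:
Apply the surveyor's formula: 2A = Σ (x_i·y_{i+1} − x_{i+1}·y_i), indices taken mod 6.
A→B: (6)(5) − (-3)(-4) = 18
B→C: (-3)(0) − (-6)(5) = 30
C→D: (-6)(-4) − (-6)(0) = 24
D→E: (-6)(-2) − (-3)(-4) = 0
E→F: (-3)(-3) − (-2)(-2) = 5
F→A: (-2)(-4) − (6)(-3) = 26
Σ = 103
Area = |Σ|/2 = 51.5.
Hole:
Apply the surveyor's formula: 2A = Σ (x_i·y_{i+1} − x_{i+1}·y_i), indices taken mod 4.
Σ = (1) + (5) + (-3) + (9) = 12
Area = |Σ|/2 = 6.
Net area = 51.5 − 6 = 45.5.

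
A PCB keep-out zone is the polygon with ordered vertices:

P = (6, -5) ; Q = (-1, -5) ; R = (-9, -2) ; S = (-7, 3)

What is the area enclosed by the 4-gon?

51

Cross-terms: -35, -43, -41, 17  ⇒  Σ = -102
Area = |Σ|/2 = 51.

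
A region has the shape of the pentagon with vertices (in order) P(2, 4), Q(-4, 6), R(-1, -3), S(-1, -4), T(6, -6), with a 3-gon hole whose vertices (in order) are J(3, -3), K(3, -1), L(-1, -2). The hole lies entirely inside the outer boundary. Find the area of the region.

52.5

Outer boundary:
Apply the shoelace (surveyor's) formula: 2A = Σ (x_i·y_{i+1} − x_{i+1}·y_i), indices taken mod 5.
Σ = (28) + (18) + (1) + (30) + (36) = 113
Area = |Σ|/2 = 56.5.
Hole:
Apply the shoelace (surveyor's) formula: 2A = Σ (x_i·y_{i+1} − x_{i+1}·y_i), indices taken mod 3.
Σ = (6) + (-7) + (9) = 8
Area = |Σ|/2 = 4.
Net area = 56.5 − 4 = 52.5.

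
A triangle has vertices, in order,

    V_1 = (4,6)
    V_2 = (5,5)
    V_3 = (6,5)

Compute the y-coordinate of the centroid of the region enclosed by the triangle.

Apply the shoelace (surveyor's) formula. First the cross-terms c_i = x_i·y_{i+1} − x_{i+1}·y_i:
  -10, -5, 16  ⇒  2A = 1, A = 0.5.
Then Σ (y_i + y_{i+1})·c_i = 16, so ȳ = 16 / (6·0.5) = 16/3.

16/3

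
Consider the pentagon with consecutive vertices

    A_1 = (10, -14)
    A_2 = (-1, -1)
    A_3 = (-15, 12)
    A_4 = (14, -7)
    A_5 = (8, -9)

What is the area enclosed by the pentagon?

103

Σ = (-24) + (-27) + (-63) + (-70) + (-22) = -206
Area = |Σ|/2 = 103.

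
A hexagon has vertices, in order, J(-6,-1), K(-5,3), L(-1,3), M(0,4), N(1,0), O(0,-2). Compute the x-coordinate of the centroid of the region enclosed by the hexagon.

-395/171

Apply the surveyor's formula. First the cross-terms c_i = x_i·y_{i+1} − x_{i+1}·y_i:
  -23, -12, -4, -4, -2, -12  ⇒  2A = -57, A = -28.5.
Then Σ (x_i + x_{i+1})·c_i = 395, so x̄ = 395 / (6·(-28.5)) = -395/171.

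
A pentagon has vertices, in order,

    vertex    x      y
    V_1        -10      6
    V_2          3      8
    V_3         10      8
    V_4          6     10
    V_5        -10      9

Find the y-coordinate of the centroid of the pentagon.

Apply the shoelace (surveyor's) formula. First the cross-terms c_i = x_i·y_{i+1} − x_{i+1}·y_i:
  -98, -56, 52, 154, 30  ⇒  2A = 82, A = 41.
Then Σ (y_i + y_{i+1})·c_i = 2044, so ȳ = 2044 / (6·41) = 1022/123.

1022/123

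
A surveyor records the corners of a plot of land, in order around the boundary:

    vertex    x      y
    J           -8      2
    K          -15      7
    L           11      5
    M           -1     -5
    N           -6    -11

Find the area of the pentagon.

173.5

Apply Gauss's area formula: 2A = Σ (x_i·y_{i+1} − x_{i+1}·y_i), indices taken mod 5.
Σ = (-26) + (-152) + (-50) + (-19) + (-100) = -347
Area = |Σ|/2 = 173.5.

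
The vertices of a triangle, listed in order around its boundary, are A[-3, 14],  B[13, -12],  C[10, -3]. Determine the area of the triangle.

Apply the shoelace (surveyor's) formula: 2A = Σ (x_i·y_{i+1} − x_{i+1}·y_i), indices taken mod 3.
Σ = (-146) + (81) + (131) = 66
Area = |Σ|/2 = 33.

33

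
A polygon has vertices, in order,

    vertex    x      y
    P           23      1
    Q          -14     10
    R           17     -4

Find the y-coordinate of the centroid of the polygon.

Apply Gauss's area formula. First the cross-terms c_i = x_i·y_{i+1} − x_{i+1}·y_i:
  244, -114, 109  ⇒  2A = 239, A = 119.5.
Then Σ (y_i + y_{i+1})·c_i = 1673, so ȳ = 1673 / (6·119.5) = 7/3.

7/3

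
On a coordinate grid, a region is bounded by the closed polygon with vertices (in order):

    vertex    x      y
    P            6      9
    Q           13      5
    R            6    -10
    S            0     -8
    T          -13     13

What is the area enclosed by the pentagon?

297

Apply the surveyor's formula: 2A = Σ (x_i·y_{i+1} − x_{i+1}·y_i), indices taken mod 5.
P→Q: (6)(5) − (13)(9) = -87
Q→R: (13)(-10) − (6)(5) = -160
R→S: (6)(-8) − (0)(-10) = -48
S→T: (0)(13) − (-13)(-8) = -104
T→P: (-13)(9) − (6)(13) = -195
Σ = -594
Area = |Σ|/2 = 297.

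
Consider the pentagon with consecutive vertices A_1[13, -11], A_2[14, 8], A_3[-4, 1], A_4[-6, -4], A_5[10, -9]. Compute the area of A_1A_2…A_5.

Apply Gauss's area formula: 2A = Σ (x_i·y_{i+1} − x_{i+1}·y_i), indices taken mod 5.
Σ = (258) + (46) + (22) + (94) + (7) = 427
Area = |Σ|/2 = 213.5.

213.5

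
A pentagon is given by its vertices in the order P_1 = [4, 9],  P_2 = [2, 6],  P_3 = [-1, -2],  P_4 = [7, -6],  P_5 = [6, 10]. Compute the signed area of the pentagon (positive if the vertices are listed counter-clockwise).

74

Σ = (6) + (2) + (20) + (106) + (14) = 148
Signed area = Σ/2 = 74 (positive ⇒ counter-clockwise traversal).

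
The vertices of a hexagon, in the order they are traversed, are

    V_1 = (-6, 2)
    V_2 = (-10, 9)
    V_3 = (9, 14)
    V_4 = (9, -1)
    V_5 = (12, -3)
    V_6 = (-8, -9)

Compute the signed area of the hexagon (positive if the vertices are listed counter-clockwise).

Apply the shoelace formula: 2A = Σ (x_i·y_{i+1} − x_{i+1}·y_i), indices taken mod 6.
Σ = (-34) + (-221) + (-135) + (-15) + (-132) + (-70) = -607
Signed area = Σ/2 = -303.5 (negative ⇒ clockwise traversal).

-303.5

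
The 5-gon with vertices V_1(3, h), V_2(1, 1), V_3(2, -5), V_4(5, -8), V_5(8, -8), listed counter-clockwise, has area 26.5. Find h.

0

Write out the shoelace sum; only the two edges meeting at V_1 involve h:
2·Area = [(8·h − 3·(-8)) + (3·1 − 1·h)] + 26
       = 7·h + 53 = 53
⇒ h = 0.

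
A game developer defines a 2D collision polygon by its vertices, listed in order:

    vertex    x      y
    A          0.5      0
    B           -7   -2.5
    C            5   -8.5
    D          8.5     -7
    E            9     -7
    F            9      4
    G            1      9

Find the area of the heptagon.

Apply Gauss's area formula: 2A = Σ (x_i·y_{i+1} − x_{i+1}·y_i), indices taken mod 7.
Σ = (-1.25) + (72) + (37.25) + (3.5) + (99) + (77) + (-4.5) = 283
Area = |Σ|/2 = 141.5.

141.5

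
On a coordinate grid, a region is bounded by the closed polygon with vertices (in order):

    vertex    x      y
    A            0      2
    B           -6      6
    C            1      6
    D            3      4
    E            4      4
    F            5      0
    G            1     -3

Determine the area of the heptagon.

Cross-terms: 12, -42, -14, -4, -20, -15, 2  ⇒  Σ = -81
Area = |Σ|/2 = 40.5.

40.5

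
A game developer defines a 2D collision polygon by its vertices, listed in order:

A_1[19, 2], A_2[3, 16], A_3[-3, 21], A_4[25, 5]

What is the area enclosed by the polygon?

88

Apply the shoelace formula: 2A = Σ (x_i·y_{i+1} − x_{i+1}·y_i), indices taken mod 4.
Cross-terms: 298, 111, -540, -45  ⇒  Σ = -176
Area = |Σ|/2 = 88.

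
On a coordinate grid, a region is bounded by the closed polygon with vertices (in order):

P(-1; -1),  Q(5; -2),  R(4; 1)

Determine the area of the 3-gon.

8.5

Apply the shoelace (surveyor's) formula: 2A = Σ (x_i·y_{i+1} − x_{i+1}·y_i), indices taken mod 3.
P→Q: (-1)(-2) − (5)(-1) = 7
Q→R: (5)(1) − (4)(-2) = 13
R→P: (4)(-1) − (-1)(1) = -3
Σ = 17
Area = |Σ|/2 = 8.5.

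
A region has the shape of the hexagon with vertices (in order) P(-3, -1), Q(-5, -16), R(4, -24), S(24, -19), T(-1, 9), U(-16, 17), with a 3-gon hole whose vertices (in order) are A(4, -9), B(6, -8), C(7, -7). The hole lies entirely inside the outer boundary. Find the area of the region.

558.5

Outer boundary:
Σ = (43) + (184) + (500) + (197) + (127) + (67) = 1118
Area = |Σ|/2 = 559.
Hole:
Apply the shoelace formula: 2A = Σ (x_i·y_{i+1} − x_{i+1}·y_i), indices taken mod 3.
Σ = (22) + (14) + (-35) = 1
Area = |Σ|/2 = 0.5.
Net area = 559 − 0.5 = 558.5.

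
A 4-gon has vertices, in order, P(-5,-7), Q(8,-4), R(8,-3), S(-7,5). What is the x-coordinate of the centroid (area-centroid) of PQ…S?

Apply Gauss's area formula. First the cross-terms c_i = x_i·y_{i+1} − x_{i+1}·y_i:
  76, 8, 19, 74  ⇒  2A = 177, A = 88.5.
Then Σ (x_i + x_{i+1})·c_i = -513, so x̄ = -513 / (6·88.5) = -57/59.

-57/59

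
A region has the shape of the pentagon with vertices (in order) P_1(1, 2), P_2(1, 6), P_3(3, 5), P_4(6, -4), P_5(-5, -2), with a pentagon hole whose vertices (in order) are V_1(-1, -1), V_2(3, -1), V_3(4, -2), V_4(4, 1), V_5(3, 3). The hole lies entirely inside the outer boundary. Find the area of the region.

34

Outer boundary:
Apply the surveyor's formula: 2A = Σ (x_i·y_{i+1} − x_{i+1}·y_i), indices taken mod 5.
Σ = (4) + (-13) + (-42) + (-32) + (-8) = -91
Area = |Σ|/2 = 45.5.
Hole:
Σ = (4) + (-2) + (12) + (9) + (0) = 23
Area = |Σ|/2 = 11.5.
Net area = 45.5 − 11.5 = 34.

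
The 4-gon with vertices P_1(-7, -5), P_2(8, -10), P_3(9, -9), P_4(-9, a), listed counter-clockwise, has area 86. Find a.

5

Write out the shoelace sum; only the two edges meeting at P_4 involve a:
2·Area = [(9·a − (-9)·(-9)) + ((-9)·(-5) − (-7)·a)] + 128
       = 16·a + 92 = 172
⇒ a = 5.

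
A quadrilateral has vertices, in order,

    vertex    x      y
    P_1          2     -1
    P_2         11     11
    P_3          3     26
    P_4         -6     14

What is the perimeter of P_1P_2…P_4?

64

|P_1P_2| = √((9)² + (12)²) = √225 = 15
|P_2P_3| = √((-8)² + (15)²) = √289 = 17
|P_3P_4| = √((-9)² + (-12)²) = √225 = 15
|P_4P_1| = √((8)² + (-15)²) = √289 = 17
Perimeter = 15 + 17 + 15 + 17 = 64.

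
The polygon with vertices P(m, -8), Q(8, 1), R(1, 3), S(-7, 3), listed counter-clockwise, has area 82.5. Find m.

Write out the shoelace sum; only the two edges meeting at P involve m:
2·Area = [((-7)·(-8) − m·3) + (m·1 − 8·(-8))] + 47
       = -2·m + 167 = 165
⇒ m = 1.

1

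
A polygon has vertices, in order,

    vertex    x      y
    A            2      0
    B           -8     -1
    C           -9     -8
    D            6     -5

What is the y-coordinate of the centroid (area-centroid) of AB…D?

Apply Gauss's area formula. First the cross-terms c_i = x_i·y_{i+1} − x_{i+1}·y_i:
  -2, 55, 93, 10  ⇒  2A = 156, A = 78.
Then Σ (y_i + y_{i+1})·c_i = -1752, so ȳ = -1752 / (6·78) = -146/39.

-146/39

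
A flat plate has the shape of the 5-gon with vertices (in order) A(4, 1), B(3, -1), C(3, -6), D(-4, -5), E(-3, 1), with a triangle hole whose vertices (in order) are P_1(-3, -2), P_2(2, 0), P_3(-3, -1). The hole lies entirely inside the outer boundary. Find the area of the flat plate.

41

Outer boundary:
Apply Gauss's area formula: 2A = Σ (x_i·y_{i+1} − x_{i+1}·y_i), indices taken mod 5.
A→B: (4)(-1) − (3)(1) = -7
B→C: (3)(-6) − (3)(-1) = -15
C→D: (3)(-5) − (-4)(-6) = -39
D→E: (-4)(1) − (-3)(-5) = -19
E→A: (-3)(1) − (4)(1) = -7
Σ = -87
Area = |Σ|/2 = 43.5.
Hole:
Apply the surveyor's formula: 2A = Σ (x_i·y_{i+1} − x_{i+1}·y_i), indices taken mod 3.
Σ = (4) + (-2) + (3) = 5
Area = |Σ|/2 = 2.5.
Net area = 43.5 − 2.5 = 41.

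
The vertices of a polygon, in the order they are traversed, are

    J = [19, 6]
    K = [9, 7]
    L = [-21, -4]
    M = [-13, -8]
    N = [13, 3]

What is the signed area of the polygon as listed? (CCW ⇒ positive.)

Σ = (79) + (111) + (116) + (65) + (21) = 392
Signed area = Σ/2 = 196 (positive ⇒ counter-clockwise traversal).

196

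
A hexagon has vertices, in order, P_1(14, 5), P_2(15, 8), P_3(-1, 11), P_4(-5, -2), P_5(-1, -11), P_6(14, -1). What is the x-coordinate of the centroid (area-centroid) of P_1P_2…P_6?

Apply the shoelace (surveyor's) formula. First the cross-terms c_i = x_i·y_{i+1} − x_{i+1}·y_i:
  37, 173, 57, 53, 155, 84  ⇒  2A = 559, A = 279.5.
Then Σ (x_i + x_{i+1})·c_i = 7202, so x̄ = 7202 / (6·279.5) = 554/129.

554/129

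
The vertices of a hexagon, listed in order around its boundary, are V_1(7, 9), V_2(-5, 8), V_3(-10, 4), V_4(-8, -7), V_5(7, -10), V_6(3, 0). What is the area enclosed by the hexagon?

Apply Gauss's area formula: 2A = Σ (x_i·y_{i+1} − x_{i+1}·y_i), indices taken mod 6.
Σ = (101) + (60) + (102) + (129) + (30) + (27) = 449
Area = |Σ|/2 = 224.5.

224.5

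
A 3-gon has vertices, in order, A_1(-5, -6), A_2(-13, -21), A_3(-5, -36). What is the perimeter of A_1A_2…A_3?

64

|A_1A_2| = √((-8)² + (-15)²) = √289 = 17
|A_2A_3| = √((8)² + (-15)²) = √289 = 17
|A_3A_1| = √((0)² + (30)²) = √900 = 30
Perimeter = 17 + 17 + 30 = 64.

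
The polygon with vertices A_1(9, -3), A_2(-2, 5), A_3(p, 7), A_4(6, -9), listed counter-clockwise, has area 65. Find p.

-6

The doubled signed area Σ (x_i y_{i+1} − x_{i+1} y_i) is linear in p.
With p=0 it equals 46; the coefficient of p is -14 (from the two edges through A_3).
So -14·p + 46 = 2·65 = 130 ⇒ p = -6.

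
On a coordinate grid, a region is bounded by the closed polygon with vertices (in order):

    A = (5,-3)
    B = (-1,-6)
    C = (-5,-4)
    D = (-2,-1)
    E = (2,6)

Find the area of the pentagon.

A→B: (5)(-6) − (-1)(-3) = -33
B→C: (-1)(-4) − (-5)(-6) = -26
C→D: (-5)(-1) − (-2)(-4) = -3
D→E: (-2)(6) − (2)(-1) = -10
E→A: (2)(-3) − (5)(6) = -36
Σ = -108
Area = |Σ|/2 = 54.

54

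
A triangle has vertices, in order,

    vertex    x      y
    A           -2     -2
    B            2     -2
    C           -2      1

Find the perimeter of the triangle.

|AB| = √((4)² + (0)²) = √16 = 4
|BC| = √((-4)² + (3)²) = √25 = 5
|CA| = √((0)² + (-3)²) = √9 = 3
Perimeter = 4 + 5 + 3 = 12.

12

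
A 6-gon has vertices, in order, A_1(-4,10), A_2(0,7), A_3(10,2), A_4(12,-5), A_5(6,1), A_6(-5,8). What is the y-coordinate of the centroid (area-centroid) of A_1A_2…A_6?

Apply the surveyor's formula. First the cross-terms c_i = x_i·y_{i+1} − x_{i+1}·y_i:
  -28, -70, -74, 42, 53, -18  ⇒  2A = -95, A = -47.5.
Then Σ (y_i + y_{i+1})·c_i = -899, so ȳ = -899 / (6·(-47.5)) = 899/285.

899/285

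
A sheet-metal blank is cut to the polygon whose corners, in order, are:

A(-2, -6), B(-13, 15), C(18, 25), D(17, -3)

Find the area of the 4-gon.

645

Apply the shoelace formula: 2A = Σ (x_i·y_{i+1} − x_{i+1}·y_i), indices taken mod 4.
Σ = (-108) + (-595) + (-479) + (-108) = -1290
Area = |Σ|/2 = 645.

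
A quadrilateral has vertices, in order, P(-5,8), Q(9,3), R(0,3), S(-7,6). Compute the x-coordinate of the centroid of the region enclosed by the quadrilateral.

-4/13

Apply the surveyor's formula. First the cross-terms c_i = x_i·y_{i+1} − x_{i+1}·y_i:
  -87, 27, 21, -26  ⇒  2A = -65, A = -32.5.
Then Σ (x_i + x_{i+1})·c_i = 60, so x̄ = 60 / (6·(-32.5)) = -4/13.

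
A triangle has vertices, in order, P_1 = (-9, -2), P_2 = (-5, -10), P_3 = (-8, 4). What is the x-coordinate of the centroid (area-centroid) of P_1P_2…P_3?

Apply the shoelace formula. First the cross-terms c_i = x_i·y_{i+1} − x_{i+1}·y_i:
  80, -100, 52  ⇒  2A = 32, A = 16.
Then Σ (x_i + x_{i+1})·c_i = -704, so x̄ = -704 / (6·16) = -22/3.

-22/3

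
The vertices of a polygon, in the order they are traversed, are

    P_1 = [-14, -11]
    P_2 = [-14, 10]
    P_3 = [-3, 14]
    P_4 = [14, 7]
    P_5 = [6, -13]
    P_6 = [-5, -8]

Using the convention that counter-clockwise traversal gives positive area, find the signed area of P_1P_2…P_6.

Apply the shoelace formula: 2A = Σ (x_i·y_{i+1} − x_{i+1}·y_i), indices taken mod 6.
Cross-terms: -294, -166, -217, -224, -113, -57  ⇒  Σ = -1071
Signed area = Σ/2 = -535.5 (negative ⇒ clockwise traversal).

-535.5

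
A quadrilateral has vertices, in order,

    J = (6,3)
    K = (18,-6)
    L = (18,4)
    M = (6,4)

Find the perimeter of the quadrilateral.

38

|JK| = √((12)² + (-9)²) = √225 = 15
|KL| = √((0)² + (10)²) = √100 = 10
|LM| = √((-12)² + (0)²) = √144 = 12
|MJ| = √((0)² + (-1)²) = √1 = 1
Perimeter = 15 + 10 + 12 + 1 = 38.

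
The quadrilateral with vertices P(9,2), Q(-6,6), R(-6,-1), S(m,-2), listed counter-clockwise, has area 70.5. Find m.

1

The doubled signed area Σ (x_i y_{i+1} − x_{i+1} y_i) is linear in m.
With m=0 it equals 138; the coefficient of m is 3 (from the two edges through S).
So 3·m + 138 = 2·70.5 = 141 ⇒ m = 1.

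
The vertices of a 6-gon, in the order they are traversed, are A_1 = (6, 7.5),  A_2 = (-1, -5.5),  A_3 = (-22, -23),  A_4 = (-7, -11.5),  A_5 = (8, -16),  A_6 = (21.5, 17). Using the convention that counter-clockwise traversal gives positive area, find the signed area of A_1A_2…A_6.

355.875

Apply the surveyor's formula: 2A = Σ (x_i·y_{i+1} − x_{i+1}·y_i), indices taken mod 6.
Cross-terms: -25.5, -98, 92, 204, 480, 59.25  ⇒  Σ = 711.75
Signed area = Σ/2 = 355.875 (positive ⇒ counter-clockwise traversal).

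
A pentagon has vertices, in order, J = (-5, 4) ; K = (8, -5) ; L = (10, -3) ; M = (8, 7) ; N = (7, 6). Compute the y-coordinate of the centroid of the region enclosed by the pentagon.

371/255

Apply Gauss's area formula. First the cross-terms c_i = x_i·y_{i+1} − x_{i+1}·y_i:
  -7, 26, 94, -1, 58  ⇒  2A = 170, A = 85.
Then Σ (y_i + y_{i+1})·c_i = 742, so ȳ = 742 / (6·85) = 371/255.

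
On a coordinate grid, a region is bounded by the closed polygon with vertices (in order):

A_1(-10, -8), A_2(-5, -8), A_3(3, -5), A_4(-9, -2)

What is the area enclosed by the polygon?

Apply the shoelace formula: 2A = Σ (x_i·y_{i+1} − x_{i+1}·y_i), indices taken mod 4.
Σ = (40) + (49) + (-51) + (52) = 90
Area = |Σ|/2 = 45.

45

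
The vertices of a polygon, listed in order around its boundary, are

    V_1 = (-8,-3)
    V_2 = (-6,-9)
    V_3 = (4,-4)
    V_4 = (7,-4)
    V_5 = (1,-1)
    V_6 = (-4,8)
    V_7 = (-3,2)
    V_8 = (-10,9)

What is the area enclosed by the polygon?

Apply the shoelace (surveyor's) formula: 2A = Σ (x_i·y_{i+1} − x_{i+1}·y_i), indices taken mod 8.
Σ = (54) + (60) + (12) + (-3) + (4) + (16) + (-7) + (102) = 238
Area = |Σ|/2 = 119.

119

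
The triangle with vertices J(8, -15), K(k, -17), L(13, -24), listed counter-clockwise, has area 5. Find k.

Write out the shoelace sum; only the two edges meeting at K involve k:
2·Area = [(8·(-17) − k·(-15)) + (k·(-24) − 13·(-17))] + -3
       = -9·k + 82 = 10
⇒ k = 8.

8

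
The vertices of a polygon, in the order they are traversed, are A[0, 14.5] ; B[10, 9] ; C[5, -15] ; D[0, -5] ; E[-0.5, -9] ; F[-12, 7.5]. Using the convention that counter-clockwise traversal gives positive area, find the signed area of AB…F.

Apply the surveyor's formula: 2A = Σ (x_i·y_{i+1} − x_{i+1}·y_i), indices taken mod 6.
Cross-terms: -145, -195, -25, -2.5, -111.75, -174  ⇒  Σ = -653.25
Signed area = Σ/2 = -326.625 (negative ⇒ clockwise traversal).

-326.625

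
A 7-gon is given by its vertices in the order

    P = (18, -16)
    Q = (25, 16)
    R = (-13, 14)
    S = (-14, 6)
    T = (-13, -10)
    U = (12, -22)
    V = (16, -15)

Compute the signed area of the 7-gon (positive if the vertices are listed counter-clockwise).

1087

Apply the shoelace (surveyor's) formula: 2A = Σ (x_i·y_{i+1} − x_{i+1}·y_i), indices taken mod 7.
Σ = (688) + (558) + (118) + (218) + (406) + (172) + (14) = 2174
Signed area = Σ/2 = 1087 (positive ⇒ counter-clockwise traversal).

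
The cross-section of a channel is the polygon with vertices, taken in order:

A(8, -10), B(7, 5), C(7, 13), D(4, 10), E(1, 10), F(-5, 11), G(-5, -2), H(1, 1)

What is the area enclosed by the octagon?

159.5

Cross-terms: 110, 56, 18, 30, 61, 65, -3, -18  ⇒  Σ = 319
Area = |Σ|/2 = 159.5.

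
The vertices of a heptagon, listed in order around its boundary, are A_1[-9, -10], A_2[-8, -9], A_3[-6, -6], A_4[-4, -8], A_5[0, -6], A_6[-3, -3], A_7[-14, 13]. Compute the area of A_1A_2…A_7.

Apply Gauss's area formula: 2A = Σ (x_i·y_{i+1} − x_{i+1}·y_i), indices taken mod 7.
Σ = (1) + (-6) + (24) + (24) + (-18) + (-81) + (257) = 201
Area = |Σ|/2 = 100.5.

100.5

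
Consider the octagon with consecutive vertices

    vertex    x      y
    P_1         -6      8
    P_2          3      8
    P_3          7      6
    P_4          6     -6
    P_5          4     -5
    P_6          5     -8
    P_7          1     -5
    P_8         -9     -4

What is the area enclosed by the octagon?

Apply the shoelace formula: 2A = Σ (x_i·y_{i+1} − x_{i+1}·y_i), indices taken mod 8.
Σ = (-72) + (-38) + (-78) + (-6) + (-7) + (-17) + (-49) + (-96) = -363
Area = |Σ|/2 = 181.5.

181.5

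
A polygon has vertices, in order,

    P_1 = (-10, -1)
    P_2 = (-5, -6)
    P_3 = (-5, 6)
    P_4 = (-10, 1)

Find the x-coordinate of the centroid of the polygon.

-145/21

Apply the shoelace (surveyor's) formula. First the cross-terms c_i = x_i·y_{i+1} − x_{i+1}·y_i:
  55, -60, 55, 20  ⇒  2A = 70, A = 35.
Then Σ (x_i + x_{i+1})·c_i = -1450, so x̄ = -1450 / (6·35) = -145/21.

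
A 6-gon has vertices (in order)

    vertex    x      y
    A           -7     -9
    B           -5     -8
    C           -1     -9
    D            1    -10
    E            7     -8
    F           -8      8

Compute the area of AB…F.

124.5

Apply Gauss's area formula: 2A = Σ (x_i·y_{i+1} − x_{i+1}·y_i), indices taken mod 6.
A→B: (-7)(-8) − (-5)(-9) = 11
B→C: (-5)(-9) − (-1)(-8) = 37
C→D: (-1)(-10) − (1)(-9) = 19
D→E: (1)(-8) − (7)(-10) = 62
E→F: (7)(8) − (-8)(-8) = -8
F→A: (-8)(-9) − (-7)(8) = 128
Σ = 249
Area = |Σ|/2 = 124.5.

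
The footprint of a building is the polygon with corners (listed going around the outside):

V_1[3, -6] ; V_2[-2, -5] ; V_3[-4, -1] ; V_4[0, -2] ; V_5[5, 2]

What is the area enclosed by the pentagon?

31.5

Apply the surveyor's formula: 2A = Σ (x_i·y_{i+1} − x_{i+1}·y_i), indices taken mod 5.
Σ = (-27) + (-18) + (8) + (10) + (-36) = -63
Area = |Σ|/2 = 31.5.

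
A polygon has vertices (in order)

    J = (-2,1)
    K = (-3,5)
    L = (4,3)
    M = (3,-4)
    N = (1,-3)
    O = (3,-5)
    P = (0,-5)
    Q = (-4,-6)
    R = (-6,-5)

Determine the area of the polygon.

64.5

Cross-terms: -7, -29, -25, -5, 4, -15, -20, -16, -16  ⇒  Σ = -129
Area = |Σ|/2 = 64.5.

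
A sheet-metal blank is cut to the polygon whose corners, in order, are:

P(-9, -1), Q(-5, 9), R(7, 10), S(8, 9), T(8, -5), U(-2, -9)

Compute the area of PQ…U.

244.5

Σ = (-86) + (-113) + (-17) + (-112) + (-82) + (-79) = -489
Area = |Σ|/2 = 244.5.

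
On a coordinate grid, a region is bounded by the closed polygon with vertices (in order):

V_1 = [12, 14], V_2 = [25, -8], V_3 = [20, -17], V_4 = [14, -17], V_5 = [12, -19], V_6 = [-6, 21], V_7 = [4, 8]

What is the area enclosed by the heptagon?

454.5

Cross-terms: -446, -265, -102, -62, 138, -132, -40  ⇒  Σ = -909
Area = |Σ|/2 = 454.5.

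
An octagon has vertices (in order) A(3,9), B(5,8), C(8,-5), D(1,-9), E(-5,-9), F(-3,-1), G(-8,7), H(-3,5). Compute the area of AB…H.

Apply Gauss's area formula: 2A = Σ (x_i·y_{i+1} − x_{i+1}·y_i), indices taken mod 8.
Σ = (-21) + (-89) + (-67) + (-54) + (-22) + (-29) + (-19) + (-42) = -343
Area = |Σ|/2 = 171.5.

171.5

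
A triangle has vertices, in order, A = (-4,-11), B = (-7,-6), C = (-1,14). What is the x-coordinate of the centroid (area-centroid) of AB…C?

Apply Gauss's area formula. First the cross-terms c_i = x_i·y_{i+1} − x_{i+1}·y_i:
  -53, -104, 67  ⇒  2A = -90, A = -45.
Then Σ (x_i + x_{i+1})·c_i = 1080, so x̄ = 1080 / (6·(-45)) = -4.

-4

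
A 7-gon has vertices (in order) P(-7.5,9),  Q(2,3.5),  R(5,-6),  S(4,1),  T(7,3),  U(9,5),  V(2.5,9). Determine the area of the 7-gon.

Σ = (-44.25) + (-29.5) + (29) + (5) + (8) + (68.5) + (90) = 126.75
Area = |Σ|/2 = 63.375.

63.375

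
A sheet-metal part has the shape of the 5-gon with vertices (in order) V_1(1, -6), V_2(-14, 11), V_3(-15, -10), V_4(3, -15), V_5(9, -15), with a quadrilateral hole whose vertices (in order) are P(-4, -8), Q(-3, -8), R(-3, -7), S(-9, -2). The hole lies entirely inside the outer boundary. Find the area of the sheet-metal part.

Outer boundary:
Apply the shoelace formula: 2A = Σ (x_i·y_{i+1} − x_{i+1}·y_i), indices taken mod 5.
Cross-terms: -73, 305, 255, 90, -39  ⇒  Σ = 538
Area = |Σ|/2 = 269.
Hole:
Apply the surveyor's formula: 2A = Σ (x_i·y_{i+1} − x_{i+1}·y_i), indices taken mod 4.
Σ = (8) + (-3) + (-57) + (64) = 12
Area = |Σ|/2 = 6.
Net area = 269 − 6 = 263.

263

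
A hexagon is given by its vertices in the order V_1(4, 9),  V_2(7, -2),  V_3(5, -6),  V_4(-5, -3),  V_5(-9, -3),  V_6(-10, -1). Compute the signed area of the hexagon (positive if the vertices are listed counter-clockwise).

Apply the surveyor's formula: 2A = Σ (x_i·y_{i+1} − x_{i+1}·y_i), indices taken mod 6.
Cross-terms: -71, -32, -45, -12, -21, -86  ⇒  Σ = -267
Signed area = Σ/2 = -133.5 (negative ⇒ clockwise traversal).

-133.5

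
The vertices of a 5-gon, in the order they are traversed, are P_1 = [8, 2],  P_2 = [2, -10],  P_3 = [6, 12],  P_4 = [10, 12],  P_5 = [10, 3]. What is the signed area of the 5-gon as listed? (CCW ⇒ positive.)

-71

Apply the shoelace (surveyor's) formula: 2A = Σ (x_i·y_{i+1} − x_{i+1}·y_i), indices taken mod 5.
Cross-terms: -84, 84, -48, -90, -4  ⇒  Σ = -142
Signed area = Σ/2 = -71 (negative ⇒ clockwise traversal).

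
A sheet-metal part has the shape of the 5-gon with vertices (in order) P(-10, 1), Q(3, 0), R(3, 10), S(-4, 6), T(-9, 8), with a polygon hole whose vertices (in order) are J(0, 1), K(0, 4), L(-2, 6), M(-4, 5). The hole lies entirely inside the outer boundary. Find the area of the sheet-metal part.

80

Outer boundary:
Apply the shoelace formula: 2A = Σ (x_i·y_{i+1} − x_{i+1}·y_i), indices taken mod 5.
Σ = (-3) + (30) + (58) + (22) + (71) = 178
Area = |Σ|/2 = 89.
Hole:
Σ = (0) + (8) + (14) + (-4) = 18
Area = |Σ|/2 = 9.
Net area = 89 − 9 = 80.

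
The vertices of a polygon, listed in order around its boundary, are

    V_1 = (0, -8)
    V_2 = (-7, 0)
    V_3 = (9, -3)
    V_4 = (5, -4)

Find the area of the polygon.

48

Σ = (-56) + (21) + (-21) + (-40) = -96
Area = |Σ|/2 = 48.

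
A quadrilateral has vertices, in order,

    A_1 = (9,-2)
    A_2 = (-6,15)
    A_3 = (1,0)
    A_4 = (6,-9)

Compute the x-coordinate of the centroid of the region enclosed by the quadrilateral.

59/21

Apply the shoelace formula. First the cross-terms c_i = x_i·y_{i+1} − x_{i+1}·y_i:
  123, -15, -9, 69  ⇒  2A = 168, A = 84.
Then Σ (x_i + x_{i+1})·c_i = 1416, so x̄ = 1416 / (6·84) = 59/21.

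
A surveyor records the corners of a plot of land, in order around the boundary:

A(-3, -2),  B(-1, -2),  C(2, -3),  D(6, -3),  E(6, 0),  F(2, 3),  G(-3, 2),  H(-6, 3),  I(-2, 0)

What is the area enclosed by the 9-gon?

42.5

Σ = (4) + (7) + (12) + (18) + (18) + (13) + (3) + (6) + (4) = 85
Area = |Σ|/2 = 42.5.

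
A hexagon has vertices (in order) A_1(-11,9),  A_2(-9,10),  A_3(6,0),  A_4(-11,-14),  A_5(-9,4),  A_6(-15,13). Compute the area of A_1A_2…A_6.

Apply the shoelace formula: 2A = Σ (x_i·y_{i+1} − x_{i+1}·y_i), indices taken mod 6.
Σ = (-29) + (-60) + (-84) + (-170) + (-57) + (8) = -392
Area = |Σ|/2 = 196.

196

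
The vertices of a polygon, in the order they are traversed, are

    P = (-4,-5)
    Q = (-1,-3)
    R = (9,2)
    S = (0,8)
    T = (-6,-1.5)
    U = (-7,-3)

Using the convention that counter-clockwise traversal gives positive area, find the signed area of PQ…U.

91.25

Σ = (7) + (25) + (72) + (48) + (7.5) + (23) = 182.5
Signed area = Σ/2 = 91.25 (positive ⇒ counter-clockwise traversal).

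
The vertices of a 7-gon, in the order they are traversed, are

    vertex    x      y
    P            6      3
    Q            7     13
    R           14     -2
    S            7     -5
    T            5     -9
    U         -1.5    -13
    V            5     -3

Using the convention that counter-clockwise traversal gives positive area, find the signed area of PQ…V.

Apply the surveyor's formula: 2A = Σ (x_i·y_{i+1} − x_{i+1}·y_i), indices taken mod 7.
Cross-terms: 57, -196, -56, -38, -78.5, 69.5, 33  ⇒  Σ = -209
Signed area = Σ/2 = -104.5 (negative ⇒ clockwise traversal).

-104.5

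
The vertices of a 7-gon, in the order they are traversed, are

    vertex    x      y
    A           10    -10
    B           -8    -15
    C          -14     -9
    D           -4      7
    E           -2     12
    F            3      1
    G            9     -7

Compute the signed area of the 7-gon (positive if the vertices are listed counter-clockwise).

Apply the shoelace (surveyor's) formula: 2A = Σ (x_i·y_{i+1} − x_{i+1}·y_i), indices taken mod 7.
Σ = (-230) + (-138) + (-134) + (-34) + (-38) + (-30) + (-20) = -624
Signed area = Σ/2 = -312 (negative ⇒ clockwise traversal).

-312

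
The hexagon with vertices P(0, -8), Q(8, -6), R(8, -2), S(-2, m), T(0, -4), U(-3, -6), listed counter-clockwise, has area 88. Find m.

Write out the shoelace sum; only the two edges meeting at S involve m:
2·Area = [(8·m − (-2)·(-2)) + ((-2)·(-4) − 0·m)] + 108
       = 8·m + 112 = 176
⇒ m = 8.

8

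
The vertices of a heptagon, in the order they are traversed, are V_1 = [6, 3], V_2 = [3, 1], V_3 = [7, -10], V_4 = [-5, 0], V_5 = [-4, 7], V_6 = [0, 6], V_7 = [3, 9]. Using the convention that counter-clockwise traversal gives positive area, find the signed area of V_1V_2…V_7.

-106

Apply Gauss's area formula: 2A = Σ (x_i·y_{i+1} − x_{i+1}·y_i), indices taken mod 7.
Σ = (-3) + (-37) + (-50) + (-35) + (-24) + (-18) + (-45) = -212
Signed area = Σ/2 = -106 (negative ⇒ clockwise traversal).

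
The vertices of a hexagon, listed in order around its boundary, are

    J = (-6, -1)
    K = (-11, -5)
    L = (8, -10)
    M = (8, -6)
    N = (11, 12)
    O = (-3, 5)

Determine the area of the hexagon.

243.5

Σ = (19) + (150) + (32) + (162) + (91) + (33) = 487
Area = |Σ|/2 = 243.5.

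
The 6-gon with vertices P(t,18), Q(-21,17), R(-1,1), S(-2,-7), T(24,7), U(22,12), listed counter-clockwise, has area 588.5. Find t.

22

The doubled signed area Σ (x_i y_{i+1} − x_{i+1} y_i) is linear in t.
With t=0 it equals 1067; the coefficient of t is 5 (from the two edges through P).
So 5·t + 1067 = 2·588.5 = 1177 ⇒ t = 22.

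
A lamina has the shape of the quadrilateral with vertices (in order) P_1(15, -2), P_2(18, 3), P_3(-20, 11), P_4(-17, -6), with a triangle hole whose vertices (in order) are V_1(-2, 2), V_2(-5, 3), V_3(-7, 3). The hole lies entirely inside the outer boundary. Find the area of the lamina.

384

Outer boundary:
P_1→P_2: (15)(3) − (18)(-2) = 81
P_2→P_3: (18)(11) − (-20)(3) = 258
P_3→P_4: (-20)(-6) − (-17)(11) = 307
P_4→P_1: (-17)(-2) − (15)(-6) = 124
Σ = 770
Area = |Σ|/2 = 385.
Hole:
Apply Gauss's area formula: 2A = Σ (x_i·y_{i+1} − x_{i+1}·y_i), indices taken mod 3.
Σ = (4) + (6) + (-8) = 2
Area = |Σ|/2 = 1.
Net area = 385 − 1 = 384.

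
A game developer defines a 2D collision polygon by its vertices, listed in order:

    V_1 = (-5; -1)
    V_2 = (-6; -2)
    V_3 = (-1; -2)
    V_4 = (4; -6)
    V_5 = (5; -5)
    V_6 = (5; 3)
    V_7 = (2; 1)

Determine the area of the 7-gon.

Apply Gauss's area formula: 2A = Σ (x_i·y_{i+1} − x_{i+1}·y_i), indices taken mod 7.
V_1→V_2: (-5)(-2) − (-6)(-1) = 4
V_2→V_3: (-6)(-2) − (-1)(-2) = 10
V_3→V_4: (-1)(-6) − (4)(-2) = 14
V_4→V_5: (4)(-5) − (5)(-6) = 10
V_5→V_6: (5)(3) − (5)(-5) = 40
V_6→V_7: (5)(1) − (2)(3) = -1
V_7→V_1: (2)(-1) − (-5)(1) = 3
Σ = 80
Area = |Σ|/2 = 40.

40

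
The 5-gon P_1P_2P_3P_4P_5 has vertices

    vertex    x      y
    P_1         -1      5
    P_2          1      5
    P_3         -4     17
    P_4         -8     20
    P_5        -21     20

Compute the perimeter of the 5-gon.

58

|P_1P_2| = √((2)² + (0)²) = √4 = 2
|P_2P_3| = √((-5)² + (12)²) = √169 = 13
|P_3P_4| = √((-4)² + (3)²) = √25 = 5
|P_4P_5| = √((-13)² + (0)²) = √169 = 13
|P_5P_1| = √((20)² + (-15)²) = √625 = 25
Perimeter = 2 + 13 + 5 + 13 + 25 = 58.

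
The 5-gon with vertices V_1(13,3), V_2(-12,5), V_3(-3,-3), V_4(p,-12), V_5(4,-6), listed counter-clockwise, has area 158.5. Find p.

Write out the shoelace sum; only the two edges meeting at V_4 involve p:
2·Area = [((-3)·(-12) − p·(-3)) + (p·(-6) − 4·(-12))] + 242
       = -3·p + 326 = 317
⇒ p = 3.

3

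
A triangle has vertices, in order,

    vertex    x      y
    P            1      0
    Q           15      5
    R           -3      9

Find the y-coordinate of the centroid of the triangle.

14/3

Apply the shoelace formula. First the cross-terms c_i = x_i·y_{i+1} − x_{i+1}·y_i:
  5, 150, -9  ⇒  2A = 146, A = 73.
Then Σ (y_i + y_{i+1})·c_i = 2044, so ȳ = 2044 / (6·73) = 14/3.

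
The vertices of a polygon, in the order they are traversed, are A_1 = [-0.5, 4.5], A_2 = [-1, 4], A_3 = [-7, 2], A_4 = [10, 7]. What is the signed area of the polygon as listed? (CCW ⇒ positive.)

4

A_1→A_2: (-0.5)(4) − (-1)(4.5) = 2.5
A_2→A_3: (-1)(2) − (-7)(4) = 26
A_3→A_4: (-7)(7) − (10)(2) = -69
A_4→A_1: (10)(4.5) − (-0.5)(7) = 48.5
Σ = 8
Signed area = Σ/2 = 4 (positive ⇒ counter-clockwise traversal).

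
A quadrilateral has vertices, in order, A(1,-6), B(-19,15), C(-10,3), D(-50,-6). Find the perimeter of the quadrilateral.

136

|AB| = √((-20)² + (21)²) = √841 = 29
|BC| = √((9)² + (-12)²) = √225 = 15
|CD| = √((-40)² + (-9)²) = √1681 = 41
|DA| = √((51)² + (0)²) = √2601 = 51
Perimeter = 29 + 15 + 41 + 51 = 136.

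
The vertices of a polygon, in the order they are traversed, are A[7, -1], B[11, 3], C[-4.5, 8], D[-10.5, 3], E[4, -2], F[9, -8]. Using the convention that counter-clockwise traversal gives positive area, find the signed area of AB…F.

Apply the shoelace formula: 2A = Σ (x_i·y_{i+1} − x_{i+1}·y_i), indices taken mod 6.
Σ = (32) + (101.5) + (70.5) + (9) + (-14) + (47) = 246
Signed area = Σ/2 = 123 (positive ⇒ counter-clockwise traversal).

123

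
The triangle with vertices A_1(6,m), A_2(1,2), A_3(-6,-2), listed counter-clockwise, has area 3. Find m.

4

Write out the shoelace sum; only the two edges meeting at A_1 involve m:
2·Area = [((-6)·m − 6·(-2)) + (6·2 − 1·m)] + 10
       = -7·m + 34 = 6
⇒ m = 4.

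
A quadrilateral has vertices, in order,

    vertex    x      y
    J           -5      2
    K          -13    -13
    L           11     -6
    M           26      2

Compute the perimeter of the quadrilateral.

|JK| = √((-8)² + (-15)²) = √289 = 17
|KL| = √((24)² + (7)²) = √625 = 25
|LM| = √((15)² + (8)²) = √289 = 17
|MJ| = √((-31)² + (0)²) = √961 = 31
Perimeter = 17 + 25 + 17 + 31 = 90.

90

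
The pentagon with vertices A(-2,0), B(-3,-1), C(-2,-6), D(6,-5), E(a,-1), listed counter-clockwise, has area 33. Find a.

Write out the shoelace sum; only the two edges meeting at E involve a:
2·Area = [(6·(-1) − a·(-5)) + (a·0 − (-2)·(-1))] + 64
       = 5·a + 56 = 66
⇒ a = 2.

2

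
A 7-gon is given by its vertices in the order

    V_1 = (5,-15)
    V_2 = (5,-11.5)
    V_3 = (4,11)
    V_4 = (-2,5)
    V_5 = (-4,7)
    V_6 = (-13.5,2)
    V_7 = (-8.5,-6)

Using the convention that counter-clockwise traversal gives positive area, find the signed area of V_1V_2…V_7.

Σ = (17.5) + (101) + (42) + (6) + (86.5) + (98) + (157.5) = 508.5
Signed area = Σ/2 = 254.25 (positive ⇒ counter-clockwise traversal).

254.25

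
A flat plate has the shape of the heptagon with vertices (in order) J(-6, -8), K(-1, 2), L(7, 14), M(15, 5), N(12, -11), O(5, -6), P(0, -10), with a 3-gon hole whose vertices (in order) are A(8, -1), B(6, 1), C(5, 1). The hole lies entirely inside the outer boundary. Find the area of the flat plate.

286.5

Outer boundary:
Apply Gauss's area formula: 2A = Σ (x_i·y_{i+1} − x_{i+1}·y_i), indices taken mod 7.
Cross-terms: -20, -28, -175, -225, -17, -50, -60  ⇒  Σ = -575
Area = |Σ|/2 = 287.5.
Hole:
Apply the shoelace formula: 2A = Σ (x_i·y_{i+1} − x_{i+1}·y_i), indices taken mod 3.
Σ = (14) + (1) + (-13) = 2
Area = |Σ|/2 = 1.
Net area = 287.5 − 1 = 286.5.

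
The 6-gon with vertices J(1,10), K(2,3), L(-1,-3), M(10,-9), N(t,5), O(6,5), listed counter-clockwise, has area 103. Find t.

8

The doubled signed area Σ (x_i y_{i+1} − x_{i+1} y_i) is linear in t.
With t=0 it equals 94; the coefficient of t is 14 (from the two edges through N).
So 14·t + 94 = 2·103 = 206 ⇒ t = 8.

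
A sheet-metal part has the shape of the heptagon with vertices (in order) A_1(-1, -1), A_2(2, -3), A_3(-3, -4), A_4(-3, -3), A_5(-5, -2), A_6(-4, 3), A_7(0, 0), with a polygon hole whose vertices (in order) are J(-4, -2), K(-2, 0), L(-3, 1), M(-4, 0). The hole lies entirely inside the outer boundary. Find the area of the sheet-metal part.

20.5

Outer boundary:
Cross-terms: 5, -17, -3, -9, -23, 0, 0  ⇒  Σ = -47
Area = |Σ|/2 = 23.5.
Hole:
Apply the shoelace (surveyor's) formula: 2A = Σ (x_i·y_{i+1} − x_{i+1}·y_i), indices taken mod 4.
Σ = (-4) + (-2) + (4) + (8) = 6
Area = |Σ|/2 = 3.
Net area = 23.5 − 3 = 20.5.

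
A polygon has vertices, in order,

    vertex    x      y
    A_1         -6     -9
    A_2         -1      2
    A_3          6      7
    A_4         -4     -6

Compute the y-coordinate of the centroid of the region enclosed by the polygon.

2/9

Apply the shoelace formula. First the cross-terms c_i = x_i·y_{i+1} − x_{i+1}·y_i:
  -21, -19, -8, 0  ⇒  2A = -48, A = -24.
Then Σ (y_i + y_{i+1})·c_i = -32, so ȳ = -32 / (6·(-24)) = 2/9.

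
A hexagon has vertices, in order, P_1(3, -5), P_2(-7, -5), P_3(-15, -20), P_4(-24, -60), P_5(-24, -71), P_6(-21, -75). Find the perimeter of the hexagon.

|P_1P_2| = √((-10)² + (0)²) = √100 = 10
|P_2P_3| = √((-8)² + (-15)²) = √289 = 17
|P_3P_4| = √((-9)² + (-40)²) = √1681 = 41
|P_4P_5| = √((0)² + (-11)²) = √121 = 11
|P_5P_6| = √((3)² + (-4)²) = √25 = 5
|P_6P_1| = √((24)² + (70)²) = √5476 = 74
Perimeter = 10 + 17 + 41 + 11 + 5 + 74 = 158.

158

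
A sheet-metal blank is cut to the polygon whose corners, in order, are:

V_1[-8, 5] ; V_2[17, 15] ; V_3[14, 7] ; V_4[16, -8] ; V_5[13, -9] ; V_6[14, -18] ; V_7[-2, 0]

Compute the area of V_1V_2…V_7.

Apply the shoelace formula: 2A = Σ (x_i·y_{i+1} − x_{i+1}·y_i), indices taken mod 7.
Σ = (-205) + (-91) + (-224) + (-40) + (-108) + (-36) + (-10) = -714
Area = |Σ|/2 = 357.

357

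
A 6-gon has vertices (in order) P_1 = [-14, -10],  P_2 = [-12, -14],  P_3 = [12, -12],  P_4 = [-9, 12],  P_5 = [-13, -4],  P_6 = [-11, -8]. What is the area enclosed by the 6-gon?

337

Apply Gauss's area formula: 2A = Σ (x_i·y_{i+1} − x_{i+1}·y_i), indices taken mod 6.
Σ = (76) + (312) + (36) + (192) + (60) + (-2) = 674
Area = |Σ|/2 = 337.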